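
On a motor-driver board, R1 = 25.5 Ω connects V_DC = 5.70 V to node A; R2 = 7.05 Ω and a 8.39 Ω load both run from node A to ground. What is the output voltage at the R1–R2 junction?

V_out ≈ 0.744 V

The load sits in parallel with R2, giving an effective lower resistance R2' = R2·R_L/(R2+R_L) = 3.831 Ω.
Voltage divider with the loaded lower leg: V_out = 5.70 × 3.831/(25.5 + 3.831) = 5.70 × 0.1306 = 0.7445 V.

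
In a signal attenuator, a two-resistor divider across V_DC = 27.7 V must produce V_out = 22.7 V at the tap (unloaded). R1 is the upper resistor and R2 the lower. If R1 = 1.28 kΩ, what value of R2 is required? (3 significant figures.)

R2 ≈ 5.81 kΩ

V_out/V_DC = R2/(R1+R2) = 0.8195.
So R2 = R1 · V_out/(V_DC − V_out) = 1.28 × 22.7/(27.7 − 22.7) = 1.28 × 4.540 = 5.811 kΩ.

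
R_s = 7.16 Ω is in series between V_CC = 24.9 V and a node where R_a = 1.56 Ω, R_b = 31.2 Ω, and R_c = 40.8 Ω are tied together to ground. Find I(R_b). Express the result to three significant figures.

Equivalent of the parallel group: R_p = 1.434 Ω.
V_A = 24.9 × 1.434/8.594 = 4.154 V.
Branch current I = V_A/R_b = 4.154/31.2 = 0.1331 A.

I ≈ 0.133 A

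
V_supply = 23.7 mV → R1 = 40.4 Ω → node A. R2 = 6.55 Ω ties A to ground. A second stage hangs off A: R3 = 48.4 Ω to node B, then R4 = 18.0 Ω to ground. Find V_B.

V_B ≈ 0.826 mV

Node A sees R2 in parallel with the series input of stage 2, R3 + R4 = 66.40 Ω.
Effective lower resistance at A: R2 ‖ 66.40 = 5.962 Ω.
V_A = 23.7 × 5.962/(40.4 + 5.962) = 3.048 mV.
V_B = V_A × 0.2711 = 0.8262 mV.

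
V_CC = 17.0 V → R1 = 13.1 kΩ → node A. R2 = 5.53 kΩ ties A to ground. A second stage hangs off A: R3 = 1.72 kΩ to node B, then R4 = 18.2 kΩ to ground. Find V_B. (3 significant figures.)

The second stage (R3 + R4 = 19.92 kΩ) loads node A in parallel with R2.
Effective lower resistance at A: R2 ‖ 19.92 = 4.328 kΩ.
First divider: V_A = V_CC · 4.328/(13.1 + 4.328) = 4.222 V.
Then the unloaded second divider: V_B = V_A × R4/(R3+R4) = 4.222 × 0.9137 = 3.857 V.

V_B ≈ 3.86 V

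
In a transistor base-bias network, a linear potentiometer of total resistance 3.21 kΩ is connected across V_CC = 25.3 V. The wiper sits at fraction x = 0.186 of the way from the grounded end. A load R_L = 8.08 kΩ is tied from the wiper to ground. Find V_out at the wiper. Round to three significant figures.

Lower segment x·R_p = 0.5971 kΩ; upper segment (1−x)·R_p = 2.613 kΩ.
(x·R_p) ‖ R_L = 0.5560 kΩ.
V_out = 25.3 × 0.5560/(2.613 + 0.5560) = 4.439 V.

V_out ≈ 4.44 V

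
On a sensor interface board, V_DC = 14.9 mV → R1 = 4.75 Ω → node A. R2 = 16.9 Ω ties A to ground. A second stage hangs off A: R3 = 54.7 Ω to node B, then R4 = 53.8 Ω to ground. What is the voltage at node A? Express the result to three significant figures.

Node A sees R2 in parallel with the series input of stage 2, R3 + R4 = 108.5 Ω.
Effective lower resistance at A: R2 ‖ 108.5 = 14.62 Ω.
So V_A = 14.9 × 0.7548 = 11.25 mV.

V_A ≈ 11.2 mV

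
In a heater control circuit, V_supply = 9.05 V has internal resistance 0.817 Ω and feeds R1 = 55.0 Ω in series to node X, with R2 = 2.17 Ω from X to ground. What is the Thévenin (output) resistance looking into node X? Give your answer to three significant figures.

R1' = 0.817 + 55.0 = 55.82 Ω (source resistance + R1).
Looking into X with the source shorted: R_th = R1'·R2/(R1'+R2) = 55.82 × 2.17/57.99 = 2.089 Ω.

R_th ≈ 2.09 Ω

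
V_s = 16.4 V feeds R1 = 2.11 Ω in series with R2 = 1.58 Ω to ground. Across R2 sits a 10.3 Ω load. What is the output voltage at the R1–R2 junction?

V_out ≈ 6.46 V

The load sits in parallel with R2, giving an effective lower resistance R2' = R2·R_L/(R2+R_L) = 1.370 Ω.
Voltage divider with the loaded lower leg: V_out = 16.4 × 1.370/(2.11 + 1.370) = 16.4 × 0.3937 = 6.456 V.
(Unloaded it would be 7.02 V; the load pulls it down.)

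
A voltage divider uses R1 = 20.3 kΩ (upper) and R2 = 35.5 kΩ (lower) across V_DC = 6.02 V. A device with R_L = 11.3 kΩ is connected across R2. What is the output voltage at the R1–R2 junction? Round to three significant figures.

The load sits in parallel with R2, giving an effective lower resistance R2' = R2·R_L/(R2+R_L) = 8.572 kΩ.
Now apply the divider: V_out = 6.02 × 0.2969 = 1.787 V.

V_out ≈ 1.79 V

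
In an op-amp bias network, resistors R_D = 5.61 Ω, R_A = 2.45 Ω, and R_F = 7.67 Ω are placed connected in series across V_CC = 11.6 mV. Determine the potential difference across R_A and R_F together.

ΣR = 5.61 + 2.45 + 7.67 = 15.73 Ω.
R_{R_A..R_F} = 2.45 + 7.67 = 10.12 Ω.
By the voltage-divider rule, V = 11.6 × 10.12/15.73 = 7.463 mV.

V ≈ 7.46 mV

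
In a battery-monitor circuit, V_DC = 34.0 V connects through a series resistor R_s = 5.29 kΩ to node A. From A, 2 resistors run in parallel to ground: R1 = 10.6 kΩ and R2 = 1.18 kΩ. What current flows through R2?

I ≈ 4.82 mA

Parallel bank: R_p = 1/(1/10.6 + 1/1.18) = 1.062 kΩ.
Node voltage V_A = V_DC · R_p/(R_s + R_p) = 34.0 × 0.1672 = 5.684 V.
I(R2) = V_A / R2 = 5.684/1.18 = 4.817 mA.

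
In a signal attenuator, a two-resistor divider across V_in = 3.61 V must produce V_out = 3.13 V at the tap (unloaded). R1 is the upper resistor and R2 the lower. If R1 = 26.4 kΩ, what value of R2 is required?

R2 ≈ 172 kΩ

The divider ratio is R2/(R1+R2) = 3.13/3.61 = 0.8670.
R2 = R1 · 0.8670/(1 − 0.8670) = 172.1 kΩ.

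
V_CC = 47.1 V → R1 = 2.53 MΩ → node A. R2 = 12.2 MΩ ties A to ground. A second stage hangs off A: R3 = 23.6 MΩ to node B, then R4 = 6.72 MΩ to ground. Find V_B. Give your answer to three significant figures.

The second stage (R3 + R4 = 30.32 MΩ) loads node A in parallel with R2.
R2 ‖ (R3+R4) = 8.700 MΩ.
So V_A = 47.1 × 0.7747 = 36.49 V.
Stage 2 is unloaded, so V_B = V_A · R4/(R3+R4) = 36.49 × 6.72/30.32 = 8.087 V.

V_B ≈ 8.09 V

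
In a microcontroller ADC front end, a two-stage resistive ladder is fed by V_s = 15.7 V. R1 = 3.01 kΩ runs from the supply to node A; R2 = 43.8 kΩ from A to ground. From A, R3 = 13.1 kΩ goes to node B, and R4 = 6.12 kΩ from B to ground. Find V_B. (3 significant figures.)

V_B ≈ 4.08 V

Node A sees R2 in parallel with the series input of stage 2, R3 + R4 = 19.22 kΩ.
Effective lower resistance at A: R2 ‖ 19.22 = 13.36 kΩ.
So V_A = 15.7 × 0.8161 = 12.81 V.
Then the unloaded second divider: V_B = V_A × R4/(R3+R4) = 12.81 × 0.3184 = 4.080 V.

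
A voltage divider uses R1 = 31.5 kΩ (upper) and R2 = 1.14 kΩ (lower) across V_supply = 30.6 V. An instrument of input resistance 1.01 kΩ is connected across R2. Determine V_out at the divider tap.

R2 ‖ R_L = (1.14 × 1.01)/(1.14 + 1.01) = 0.5355 kΩ.
Voltage divider with the loaded lower leg: V_out = 30.6 × 0.5355/(31.5 + 0.5355) = 30.6 × 0.01672 = 0.5115 V.
(Unloaded it would be 1.07 V; the load pulls it down.)

V_out ≈ 0.512 V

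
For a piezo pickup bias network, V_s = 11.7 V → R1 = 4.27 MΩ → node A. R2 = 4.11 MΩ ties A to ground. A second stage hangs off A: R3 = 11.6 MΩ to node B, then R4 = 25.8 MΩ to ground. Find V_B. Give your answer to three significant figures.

The second stage (R3 + R4 = 37.40 MΩ) loads node A in parallel with R2.
Effective lower resistance at A: R2 ‖ 37.40 = 3.703 MΩ.
V_A = 11.7 × 3.703/(4.27 + 3.703) = 5.434 V.
Stage 2 is unloaded, so V_B = V_A · R4/(R3+R4) = 5.434 × 25.8/37.40 = 3.749 V.

V_B ≈ 3.75 V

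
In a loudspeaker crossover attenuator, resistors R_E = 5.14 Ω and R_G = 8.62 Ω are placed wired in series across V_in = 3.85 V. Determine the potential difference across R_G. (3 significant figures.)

V ≈ 2.41 V

Series total: ΣR = 5.14 + 8.62 = 13.76 Ω.
V = V_in · R/ΣR = 3.85 × 0.6265 = 2.412 V.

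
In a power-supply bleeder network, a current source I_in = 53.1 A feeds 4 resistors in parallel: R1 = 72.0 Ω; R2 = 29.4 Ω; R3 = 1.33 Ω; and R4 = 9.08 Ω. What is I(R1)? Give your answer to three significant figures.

Conductances: ΣG = 1/72.0 + 1/29.4 + 1/1.33 + 1/9.08 = 0.9099 (1/Ω).
By the current-divider rule, I = I_in · G_k/ΣG = 53.1 × 0.01526 = 0.8105 A.

I ≈ 0.811 A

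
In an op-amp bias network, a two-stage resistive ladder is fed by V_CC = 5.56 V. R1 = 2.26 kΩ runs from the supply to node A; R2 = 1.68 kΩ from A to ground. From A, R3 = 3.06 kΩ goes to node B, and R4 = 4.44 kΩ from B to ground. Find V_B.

V_B ≈ 1.24 V

Looking into the second stage from A: R3 + R4 = 7.500 kΩ appears in parallel with R2.
R2 ‖ (R3+R4) = 1.373 kΩ.
So V_A = 5.56 × 0.3778 = 2.101 V.
Then the unloaded second divider: V_B = V_A × R4/(R3+R4) = 2.101 × 0.5920 = 1.244 V.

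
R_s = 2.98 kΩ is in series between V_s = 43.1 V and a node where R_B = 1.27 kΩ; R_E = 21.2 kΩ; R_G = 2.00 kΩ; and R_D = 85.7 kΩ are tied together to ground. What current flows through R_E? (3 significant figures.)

I ≈ 0.406 mA

Parallel bank: R_p = 1/(1/1.27 + 1/21.2 + 1/2.00 + 1/85.7) = 0.7428 kΩ.
V_A by voltage divider: V_A = 43.1 × 0.7428/(2.98 + 0.7428) = 8.600 V.
I(R_E) = V_A / R_E = 8.600/21.2 = 0.4056 mA.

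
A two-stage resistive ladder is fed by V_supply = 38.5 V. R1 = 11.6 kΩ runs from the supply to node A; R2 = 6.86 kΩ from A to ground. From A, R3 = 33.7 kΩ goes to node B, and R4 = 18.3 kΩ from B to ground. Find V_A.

The second stage (R3 + R4 = 52.00 kΩ) loads node A in parallel with R2.
Effective lower resistance at A: R2 ‖ 52.00 = 6.060 kΩ.
First divider: V_A = V_supply · 6.060/(11.6 + 6.060) = 13.21 V.

V_A ≈ 13.2 V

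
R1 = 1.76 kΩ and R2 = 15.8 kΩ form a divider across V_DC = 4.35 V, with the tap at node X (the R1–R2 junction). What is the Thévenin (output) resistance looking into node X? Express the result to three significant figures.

R_th ≈ 1.58 kΩ

Zeroing V_DC shorts the top of R1 to ground, so R_th = R1 ‖ R2 = 1.584 kΩ.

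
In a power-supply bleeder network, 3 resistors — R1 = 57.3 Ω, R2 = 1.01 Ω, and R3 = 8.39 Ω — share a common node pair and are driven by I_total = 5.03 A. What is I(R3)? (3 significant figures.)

Total conductance ΣG = 1/57.3 + 1/1.01 + 1/8.39 = 1.127 (units of 1/Ω).
R3 takes the fraction G_k/ΣG = 0.1192/1.127 = 0.1058, so I = 5.03 × 0.1058 = 0.5321 A.

I ≈ 0.532 A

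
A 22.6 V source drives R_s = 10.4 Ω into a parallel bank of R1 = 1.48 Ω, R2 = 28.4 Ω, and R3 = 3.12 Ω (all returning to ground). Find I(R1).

I ≈ 1.30 A

Equivalent of the parallel group: R_p = 0.9696 Ω.
Node voltage V_A = V_in · R_p/(R_s + R_p) = 22.6 × 0.08528 = 1.927 V.
I(R1) = V_A / R1 = 1.927/1.48 = 1.302 A.
(Equivalently: I_total = 1.988 A, then current-divider fraction G_k/ΣG = 0.6551.)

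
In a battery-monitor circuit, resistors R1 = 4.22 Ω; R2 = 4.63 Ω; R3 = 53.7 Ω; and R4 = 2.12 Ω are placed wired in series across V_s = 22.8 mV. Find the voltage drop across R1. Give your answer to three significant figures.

V ≈ 1.49 mV

ΣR = 4.22 + 4.63 + 53.7 + 2.12 = 64.67 Ω.
Voltage divider: V = V_s · (4.220 / 64.67) = 22.8 × 0.06525 = 1.488 mV.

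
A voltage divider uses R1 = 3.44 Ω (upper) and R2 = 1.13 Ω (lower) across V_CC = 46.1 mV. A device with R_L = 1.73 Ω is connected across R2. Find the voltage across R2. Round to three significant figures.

The load sits in parallel with R2, giving an effective lower resistance R2' = R2·R_L/(R2+R_L) = 0.6835 Ω.
Then V_out = V_CC · R2'/(R1 + R2') = 46.1 × 0.6835/4.124 = 7.642 mV.

V_out ≈ 7.64 mV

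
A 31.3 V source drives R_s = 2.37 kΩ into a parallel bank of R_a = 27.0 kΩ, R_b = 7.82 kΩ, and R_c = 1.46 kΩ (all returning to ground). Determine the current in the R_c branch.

I ≈ 7.11 mA

Equivalent of the parallel group: R_p = 1.177 kΩ.
V_A = 31.3 × 1.177/3.547 = 10.38 V.
I(R_c) = V_A / R_c = 10.38/1.46 = 7.113 mA.
(Equivalently: I_total = 8.825 mA, then current-divider fraction G_k/ΣG = 0.8059.)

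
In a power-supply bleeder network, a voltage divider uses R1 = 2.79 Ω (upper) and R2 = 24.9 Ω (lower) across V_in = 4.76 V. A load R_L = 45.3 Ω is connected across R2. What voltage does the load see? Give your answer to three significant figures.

R2 ‖ R_L = (24.9 × 45.3)/(24.9 + 45.3) = 16.07 Ω.
Voltage divider with the loaded lower leg: V_out = 4.76 × 16.07/(2.79 + 16.07) = 4.76 × 0.8521 = 4.056 V.

V_out ≈ 4.06 V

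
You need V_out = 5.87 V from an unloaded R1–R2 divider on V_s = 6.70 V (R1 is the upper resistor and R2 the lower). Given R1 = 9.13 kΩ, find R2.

V_out/V_s = R2/(R1+R2) = 0.8761.
R2 = R1 · 0.8761/(1 − 0.8761) = 64.57 kΩ.

R2 ≈ 64.6 kΩ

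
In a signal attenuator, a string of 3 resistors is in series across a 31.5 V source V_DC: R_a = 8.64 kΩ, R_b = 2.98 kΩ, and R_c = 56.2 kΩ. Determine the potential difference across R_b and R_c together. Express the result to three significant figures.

ΣR = 8.64 + 2.98 + 56.2 = 67.82 kΩ.
R_{R_b..R_c} = 2.98 + 56.2 = 59.18 kΩ.
Voltage divider: V = V_DC · (59.18 / 67.82) = 31.5 × 0.8726 = 27.49 V.

V ≈ 27.5 V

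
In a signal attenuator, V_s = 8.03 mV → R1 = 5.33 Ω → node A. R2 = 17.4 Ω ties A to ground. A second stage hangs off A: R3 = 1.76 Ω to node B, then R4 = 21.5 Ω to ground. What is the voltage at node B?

The second stage (R3 + R4 = 23.26 Ω) loads node A in parallel with R2.
Effective lower resistance at A: R2 ‖ 23.26 = 9.954 Ω.
So V_A = 8.03 × 0.6513 = 5.230 mV.
V_B = V_A × 0.9243 = 4.834 mV.

V_B ≈ 4.83 mV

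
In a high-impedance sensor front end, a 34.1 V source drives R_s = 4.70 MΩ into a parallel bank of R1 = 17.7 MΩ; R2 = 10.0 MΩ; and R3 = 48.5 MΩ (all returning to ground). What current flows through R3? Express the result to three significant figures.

I ≈ 0.384 µA

Parallel bank: R_p = 1/(1/17.7 + 1/10.0 + 1/48.5) = 5.646 MΩ.
Node voltage V_A = V_s · R_p/(R_s + R_p) = 34.1 × 0.5457 = 18.61 V.
I(R3) = V_A / R3 = 18.61/48.5 = 0.3837 µA.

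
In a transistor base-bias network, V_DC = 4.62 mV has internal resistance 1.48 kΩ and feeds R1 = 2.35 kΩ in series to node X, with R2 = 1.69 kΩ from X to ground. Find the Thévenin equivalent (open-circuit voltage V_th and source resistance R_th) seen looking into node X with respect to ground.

V_th ≈ 1.41 mV, R_th ≈ 1.17 kΩ

R1' = 1.48 + 2.35 = 3.830 kΩ (source resistance + R1).
Open-circuit (no load on X): V_th = V_DC · R2/(R1' + R2) = 4.62 × 1.69/(3.830 + 1.69) = 1.414 mV.
With V_DC suppressed (replaced by a short), R_th = R1' ‖ R2 = (3.830 × 1.69)/(3.830 + 1.69) = 1.173 kΩ.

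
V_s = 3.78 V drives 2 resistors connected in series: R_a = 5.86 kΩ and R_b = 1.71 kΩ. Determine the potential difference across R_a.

V ≈ 2.93 V

Series total: ΣR = 5.86 + 1.71 = 7.570 kΩ.
Voltage divider: V = V_s · (5.860 / 7.570) = 3.78 × 0.7741 = 2.926 V.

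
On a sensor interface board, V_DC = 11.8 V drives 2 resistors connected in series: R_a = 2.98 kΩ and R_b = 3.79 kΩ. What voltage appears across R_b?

V ≈ 6.61 V

Total series resistance ΣR = 2.98 + 3.79 = 6.770 kΩ.
By the voltage-divider rule, V = 11.8 × 3.790/6.770 = 6.606 V.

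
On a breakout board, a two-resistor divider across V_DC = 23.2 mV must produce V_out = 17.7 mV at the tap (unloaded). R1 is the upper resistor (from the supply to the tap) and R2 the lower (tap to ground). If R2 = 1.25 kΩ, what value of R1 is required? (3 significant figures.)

Required fraction k = V_out/V_DC = 0.7629.
R1 = R2·(1/k − 1) = 1.25 × 0.3107 = 0.3884 kΩ.

R1 ≈ 0.388 kΩ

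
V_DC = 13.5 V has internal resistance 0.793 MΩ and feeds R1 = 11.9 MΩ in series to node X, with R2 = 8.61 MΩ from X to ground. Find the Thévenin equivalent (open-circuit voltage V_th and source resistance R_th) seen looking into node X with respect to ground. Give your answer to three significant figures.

V_th ≈ 5.46 V, R_th ≈ 5.13 MΩ

R1' = 0.793 + 11.9 = 12.69 MΩ (source resistance + R1).
Open-circuit (no load on X): V_th = V_DC · R2/(R1' + R2) = 13.5 × 8.61/(12.69 + 8.61) = 5.456 V.
Zeroing V_DC shorts the top of R1' to ground, so R_th = R1' ‖ R2 = 5.130 MΩ.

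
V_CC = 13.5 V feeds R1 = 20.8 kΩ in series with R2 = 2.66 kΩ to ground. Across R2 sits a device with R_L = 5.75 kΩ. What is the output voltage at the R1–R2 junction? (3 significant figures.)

First combine the lower leg with the load: R2 ‖ R_L = 1.819 kΩ.
Now apply the divider: V_out = 13.5 × 0.08041 = 1.085 V.
(Unloaded it would be 1.53 V; the load pulls it down.)

V_out ≈ 1.09 V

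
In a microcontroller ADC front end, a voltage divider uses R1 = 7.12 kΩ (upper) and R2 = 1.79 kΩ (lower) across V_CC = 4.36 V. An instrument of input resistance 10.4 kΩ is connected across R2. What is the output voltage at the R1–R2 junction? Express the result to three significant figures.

V_out ≈ 0.770 V

The load sits in parallel with R2, giving an effective lower resistance R2' = R2·R_L/(R2+R_L) = 1.527 kΩ.
Voltage divider with the loaded lower leg: V_out = 4.36 × 1.527/(7.12 + 1.527) = 4.36 × 0.1766 = 0.7700 V.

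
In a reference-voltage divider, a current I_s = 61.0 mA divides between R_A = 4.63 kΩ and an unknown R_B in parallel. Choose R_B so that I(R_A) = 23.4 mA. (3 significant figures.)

Two-branch current divider: I_A = I_s · R_B/(R_A + R_B).
23.4/61.0 = R_B/(R_A + R_B) → R_B = R_A · (0.3836)/(1 − 0.3836) = 4.63 × 0.6223 = 2.881 kΩ.

R_B ≈ 2.88 kΩ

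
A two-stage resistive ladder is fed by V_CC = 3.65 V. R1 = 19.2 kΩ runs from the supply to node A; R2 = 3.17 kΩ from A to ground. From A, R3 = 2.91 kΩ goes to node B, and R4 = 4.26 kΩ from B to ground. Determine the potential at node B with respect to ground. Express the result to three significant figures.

The second stage (R3 + R4 = 7.170 kΩ) loads node A in parallel with R2.
Effective lower resistance at A: R2 ‖ 7.170 = 2.198 kΩ.
So V_A = 3.65 × 0.1027 = 0.3750 V.
Then the unloaded second divider: V_B = V_A × R4/(R3+R4) = 0.3750 × 0.5941 = 0.2228 V.

V_B ≈ 0.223 V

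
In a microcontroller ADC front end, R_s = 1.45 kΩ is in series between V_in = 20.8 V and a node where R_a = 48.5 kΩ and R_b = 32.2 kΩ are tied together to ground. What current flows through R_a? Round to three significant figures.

Combine the parallel branches: R_p = (1/48.5 + 1/32.2)⁻¹ = 19.35 kΩ.
Node voltage V_A = V_in · R_p/(R_s + R_p) = 20.8 × 0.9303 = 19.35 V.
Branch current I = V_A/R_a = 19.35/48.5 = 0.3990 mA.
(Equivalently: I_total = 0.9999 mA, then current-divider fraction G_k/ΣG = 0.3990.)

I ≈ 0.399 mA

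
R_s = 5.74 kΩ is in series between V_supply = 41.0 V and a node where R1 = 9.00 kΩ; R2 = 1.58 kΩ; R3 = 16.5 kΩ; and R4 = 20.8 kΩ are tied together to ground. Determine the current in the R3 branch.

Equivalent of the parallel group: R_p = 1.173 kΩ.
Node voltage V_A = V_supply · R_p/(R_s + R_p) = 41.0 × 0.1696 = 6.956 V.
Branch current I = V_A/R3 = 6.956/16.5 = 0.4216 mA.

I ≈ 0.422 mA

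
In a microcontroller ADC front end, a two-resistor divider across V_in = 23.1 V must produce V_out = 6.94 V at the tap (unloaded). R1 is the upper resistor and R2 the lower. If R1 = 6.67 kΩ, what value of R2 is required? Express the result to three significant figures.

The divider ratio is R2/(R1+R2) = 6.94/23.1 = 0.3004.
So R2 = R1 · V_out/(V_in − V_out) = 6.67 × 6.94/(23.1 − 6.94) = 6.67 × 0.4295 = 2.864 kΩ.

R2 ≈ 2.86 kΩ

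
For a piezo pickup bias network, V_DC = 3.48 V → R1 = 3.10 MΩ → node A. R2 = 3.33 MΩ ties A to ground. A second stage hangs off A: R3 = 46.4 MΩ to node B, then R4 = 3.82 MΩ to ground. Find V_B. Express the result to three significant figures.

The second stage (R3 + R4 = 50.22 MΩ) loads node A in parallel with R2.
Effective lower resistance at A: R2 ‖ 50.22 = 3.123 MΩ.
V_A = 3.48 × 3.123/(3.10 + 3.123) = 1.746 V.
V_B = V_A × 0.07607 = 0.1328 V.

V_B ≈ 0.133 V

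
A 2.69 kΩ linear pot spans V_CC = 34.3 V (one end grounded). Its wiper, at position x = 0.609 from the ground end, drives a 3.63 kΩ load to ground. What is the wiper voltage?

V_out ≈ 17.8 V

Lower segment x·R_p = 1.638 kΩ; upper segment (1−x)·R_p = 1.052 kΩ.
Lower segment in parallel with the load: 1.638 ‖ 3.63 = 1.129 kΩ.
Then V_out = V_CC · 1.129/(1.052 + 1.129) = 17.76 V.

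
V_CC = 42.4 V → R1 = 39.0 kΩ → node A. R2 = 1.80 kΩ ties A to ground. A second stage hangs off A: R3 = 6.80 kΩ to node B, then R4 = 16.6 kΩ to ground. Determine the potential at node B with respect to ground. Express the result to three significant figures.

The second stage (R3 + R4 = 23.40 kΩ) loads node A in parallel with R2.
R2 ‖ (R3+R4) = 1.671 kΩ.
V_A = 42.4 × 1.671/(39.0 + 1.671) = 1.742 V.
Then the unloaded second divider: V_B = V_A × R4/(R3+R4) = 1.742 × 0.7094 = 1.236 V.

V_B ≈ 1.24 V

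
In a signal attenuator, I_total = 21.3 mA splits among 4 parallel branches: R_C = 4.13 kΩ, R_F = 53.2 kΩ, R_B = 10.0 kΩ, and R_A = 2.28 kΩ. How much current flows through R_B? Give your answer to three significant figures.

Total conductance ΣG = 1/4.13 + 1/53.2 + 1/10.0 + 1/2.28 = 0.7995 (units of 1/kΩ).
Current divider: I(R_B) = I_total · G_k/ΣG = 21.3 × (0.1000/0.7995) = 21.3 × 0.1251 = 2.664 mA.

I ≈ 2.66 mA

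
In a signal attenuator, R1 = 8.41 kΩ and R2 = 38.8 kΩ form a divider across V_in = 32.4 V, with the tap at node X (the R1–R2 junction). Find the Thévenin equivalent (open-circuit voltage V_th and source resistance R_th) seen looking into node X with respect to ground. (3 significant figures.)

V_th ≈ 26.6 V, R_th ≈ 6.91 kΩ

Open-circuit (no load on X): V_th = V_in · R2/(R1 + R2) = 32.4 × 38.8/(8.410 + 38.8) = 26.63 V.
Zeroing V_in shorts the top of R1 to ground, so R_th = R1 ‖ R2 = 6.912 kΩ.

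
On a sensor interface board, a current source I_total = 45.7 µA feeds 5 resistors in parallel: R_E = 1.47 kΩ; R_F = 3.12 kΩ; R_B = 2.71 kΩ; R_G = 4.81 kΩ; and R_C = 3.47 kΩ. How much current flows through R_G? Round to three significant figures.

Total conductance ΣG = 1/1.47 + 1/3.12 + 1/2.71 + 1/4.81 + 1/3.47 = 1.866 (units of 1/kΩ).
R_G takes the fraction G_k/ΣG = 0.2079/1.866 = 0.1114, so I = 45.7 × 0.1114 = 5.092 µA.

I ≈ 5.09 µA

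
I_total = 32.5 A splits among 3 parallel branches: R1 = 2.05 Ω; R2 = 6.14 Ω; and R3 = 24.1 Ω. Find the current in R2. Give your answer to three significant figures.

I ≈ 7.65 A

Total conductance ΣG = 1/2.05 + 1/6.14 + 1/24.1 = 0.6922 (units of 1/Ω).
By the current-divider rule, I = I_total · G_k/ΣG = 32.5 × 0.2353 = 7.647 A.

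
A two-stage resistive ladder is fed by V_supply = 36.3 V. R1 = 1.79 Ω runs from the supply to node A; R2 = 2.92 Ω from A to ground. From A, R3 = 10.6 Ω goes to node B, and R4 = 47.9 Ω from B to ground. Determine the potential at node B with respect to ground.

V_B ≈ 18.1 V

The second stage (R3 + R4 = 58.50 Ω) loads node A in parallel with R2.
R2 ‖ (R3+R4) = 2.781 Ω.
First divider: V_A = V_supply · 2.781/(1.79 + 2.781) = 22.09 V.
Stage 2 is unloaded, so V_B = V_A · R4/(R3+R4) = 22.09 × 47.9/58.50 = 18.08 V.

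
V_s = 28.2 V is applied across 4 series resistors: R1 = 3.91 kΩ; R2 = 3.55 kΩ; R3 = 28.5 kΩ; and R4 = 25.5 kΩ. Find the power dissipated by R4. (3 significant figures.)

Series current I = V_s/ΣR = 28.2/61.46 = 0.4588 mA.
P = I²R = 0.2105 × 25.5 = 5.369 mW.

P ≈ 5.37 mW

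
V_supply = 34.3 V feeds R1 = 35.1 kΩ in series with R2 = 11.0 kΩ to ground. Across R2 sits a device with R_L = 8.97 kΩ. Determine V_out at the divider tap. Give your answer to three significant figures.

V_out ≈ 4.23 V

The load sits in parallel with R2, giving an effective lower resistance R2' = R2·R_L/(R2+R_L) = 4.941 kΩ.
Then V_out = V_supply · R2'/(R1 + R2') = 34.3 × 4.941/40.04 = 4.233 V.
(Unloaded it would be 8.18 V; the load pulls it down.)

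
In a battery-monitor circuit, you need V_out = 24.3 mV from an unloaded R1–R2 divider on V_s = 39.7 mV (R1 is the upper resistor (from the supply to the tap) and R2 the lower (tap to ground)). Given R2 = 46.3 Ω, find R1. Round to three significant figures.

V_out/V_s = R2/(R1+R2) = 0.6121.
So R1 = R2 · (V_s/V_out − 1) = 46.3 × (39.7/24.3 − 1) = 46.3 × 0.6337 = 29.34 Ω.

R1 ≈ 29.3 Ω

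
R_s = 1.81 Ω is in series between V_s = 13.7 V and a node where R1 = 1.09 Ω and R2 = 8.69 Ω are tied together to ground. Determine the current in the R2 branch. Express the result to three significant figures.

Parallel bank: R_p = 1/(1/1.09 + 1/8.69) = 0.9685 Ω.
V_A = 13.7 × 0.9685/2.779 = 4.775 V.
Branch current I = V_A/R2 = 4.775/8.69 = 0.5495 A.

I ≈ 0.550 A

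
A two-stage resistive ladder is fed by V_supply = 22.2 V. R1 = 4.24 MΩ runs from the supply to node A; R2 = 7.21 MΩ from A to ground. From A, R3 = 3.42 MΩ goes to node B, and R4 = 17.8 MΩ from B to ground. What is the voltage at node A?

Looking into the second stage from A: R3 + R4 = 21.22 MΩ appears in parallel with R2.
R2 ‖ (R3+R4) = 5.382 MΩ.
First divider: V_A = V_supply · 5.382/(4.24 + 5.382) = 12.42 V.

V_A ≈ 12.4 V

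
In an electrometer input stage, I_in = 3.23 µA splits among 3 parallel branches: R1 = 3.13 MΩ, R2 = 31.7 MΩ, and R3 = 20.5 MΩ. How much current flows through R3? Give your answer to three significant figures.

I ≈ 0.394 µA

Conductances: ΣG = 1/3.13 + 1/31.7 + 1/20.5 = 0.3998 (1/MΩ).
Current divider: I(R3) = I_in · G_k/ΣG = 3.23 × (0.04878/0.3998) = 3.23 × 0.1220 = 0.3941 µA.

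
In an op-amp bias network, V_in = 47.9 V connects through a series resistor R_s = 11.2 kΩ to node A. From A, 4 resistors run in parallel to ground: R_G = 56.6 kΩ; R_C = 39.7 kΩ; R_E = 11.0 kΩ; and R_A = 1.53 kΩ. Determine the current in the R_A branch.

Combine the parallel branches: R_p = (1/56.6 + 1/39.7 + 1/11.0 + 1/1.53)⁻¹ = 1.270 kΩ.
V_A by voltage divider: V_A = 47.9 × 1.270/(11.2 + 1.270) = 4.879 V.
Branch current I = V_A/R_A = 4.879/1.53 = 3.189 mA.
(Check via current divider: I_total = 3.841 mA; share G_k/ΣG = 0.8301 → same result.)

I ≈ 3.19 mA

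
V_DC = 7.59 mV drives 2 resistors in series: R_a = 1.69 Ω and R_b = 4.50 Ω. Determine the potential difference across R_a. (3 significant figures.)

Total series resistance ΣR = 1.69 + 4.50 = 6.190 Ω.
V = V_DC · R/ΣR = 7.59 × 0.2730 = 2.072 mV.

V ≈ 2.07 mV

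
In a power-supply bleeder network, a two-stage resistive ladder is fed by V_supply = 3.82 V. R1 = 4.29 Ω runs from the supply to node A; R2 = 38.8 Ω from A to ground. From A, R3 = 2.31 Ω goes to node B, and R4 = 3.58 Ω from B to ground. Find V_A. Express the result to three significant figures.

V_A ≈ 2.08 V

The second stage (R3 + R4 = 5.890 Ω) loads node A in parallel with R2.
R2 ‖ (R3+R4) = 5.114 Ω.
First divider: V_A = V_supply · 5.114/(4.29 + 5.114) = 2.077 V.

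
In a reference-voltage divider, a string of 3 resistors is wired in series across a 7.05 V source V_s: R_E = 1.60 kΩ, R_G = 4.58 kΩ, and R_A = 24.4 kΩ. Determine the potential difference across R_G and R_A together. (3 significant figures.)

Total series resistance ΣR = 1.60 + 4.58 + 24.4 = 30.58 kΩ.
R_{R_G..R_A} = 4.58 + 24.4 = 28.98 kΩ.
By the voltage-divider rule, V = 7.05 × 28.98/30.58 = 6.681 V.

V ≈ 6.68 V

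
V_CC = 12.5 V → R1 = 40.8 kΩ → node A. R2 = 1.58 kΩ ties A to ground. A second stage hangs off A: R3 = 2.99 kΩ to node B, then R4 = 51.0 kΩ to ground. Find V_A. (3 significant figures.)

The second stage (R3 + R4 = 53.99 kΩ) loads node A in parallel with R2.
Effective lower resistance at A: R2 ‖ 53.99 = 1.535 kΩ.
First divider: V_A = V_CC · 1.535/(40.8 + 1.535) = 0.4533 V.

V_A ≈ 0.453 V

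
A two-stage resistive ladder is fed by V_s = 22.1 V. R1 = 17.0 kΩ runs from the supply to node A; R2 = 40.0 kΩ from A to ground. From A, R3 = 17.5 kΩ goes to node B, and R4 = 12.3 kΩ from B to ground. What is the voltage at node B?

V_B ≈ 4.57 V

Node A sees R2 in parallel with the series input of stage 2, R3 + R4 = 29.80 kΩ.
R2 ‖ (R3+R4) = 17.08 kΩ.
V_A = 22.1 × 17.08/(17.0 + 17.08) = 11.08 V.
Then the unloaded second divider: V_B = V_A × R4/(R3+R4) = 11.08 × 0.4128 = 4.571 V.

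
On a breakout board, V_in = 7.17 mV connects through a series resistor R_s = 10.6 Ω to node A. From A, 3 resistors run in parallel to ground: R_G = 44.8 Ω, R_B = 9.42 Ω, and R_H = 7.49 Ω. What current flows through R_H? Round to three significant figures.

I ≈ 0.253 mA

Equivalent of the parallel group: R_p = 3.817 Ω.
V_A by voltage divider: V_A = 7.17 × 3.817/(10.6 + 3.817) = 1.898 mV.
I(R_H) = V_A / R_H = 1.898/7.49 = 0.2534 mA.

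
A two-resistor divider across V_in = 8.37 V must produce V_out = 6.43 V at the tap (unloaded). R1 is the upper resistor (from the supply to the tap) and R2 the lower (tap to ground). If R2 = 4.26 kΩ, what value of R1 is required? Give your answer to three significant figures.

R1 ≈ 1.29 kΩ

The divider ratio is R2/(R1+R2) = 6.43/8.37 = 0.7682.
Rearranging, R1 = R2·(1−k)/k = 4.26 × 0.3017 = 1.285 kΩ.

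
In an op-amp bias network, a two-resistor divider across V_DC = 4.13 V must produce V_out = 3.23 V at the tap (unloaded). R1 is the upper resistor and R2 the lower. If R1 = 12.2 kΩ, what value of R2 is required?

R2 ≈ 43.8 kΩ

V_out/V_DC = R2/(R1+R2) = 0.7821.
So R2 = R1 · V_out/(V_DC − V_out) = 12.2 × 3.23/(4.13 − 3.23) = 12.2 × 3.589 = 43.78 kΩ.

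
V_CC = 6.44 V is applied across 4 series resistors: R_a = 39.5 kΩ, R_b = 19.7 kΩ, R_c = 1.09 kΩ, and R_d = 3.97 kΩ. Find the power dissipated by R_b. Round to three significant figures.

P ≈ 0.198 mW

Series current I = V_CC/ΣR = 6.44/64.26 = 0.1002 mA.
V(R_b) = I·R = 1.974 V; P = V·I = 1.974 × 0.1002 = 0.1979 mW.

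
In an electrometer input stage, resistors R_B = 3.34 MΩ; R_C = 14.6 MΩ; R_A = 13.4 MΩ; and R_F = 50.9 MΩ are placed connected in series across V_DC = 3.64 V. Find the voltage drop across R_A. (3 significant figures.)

ΣR = 3.34 + 14.6 + 13.4 + 50.9 = 82.24 MΩ.
V = V_DC · R/ΣR = 3.64 × 0.1629 = 0.5931 V.

V ≈ 0.593 V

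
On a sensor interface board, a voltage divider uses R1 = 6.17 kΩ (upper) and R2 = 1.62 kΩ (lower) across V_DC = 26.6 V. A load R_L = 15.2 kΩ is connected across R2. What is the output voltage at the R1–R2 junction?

V_out ≈ 5.10 V

R2 ‖ R_L = (1.62 × 15.2)/(1.62 + 15.2) = 1.464 kΩ.
Now apply the divider: V_out = 26.6 × 0.1918 = 5.101 V.
(Unloaded it would be 5.53 V; the load pulls it down.)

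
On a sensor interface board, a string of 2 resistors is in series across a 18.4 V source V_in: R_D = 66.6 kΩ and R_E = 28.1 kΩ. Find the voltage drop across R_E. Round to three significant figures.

ΣR = 66.6 + 28.1 = 94.70 kΩ.
Voltage divider: V = V_in · (28.10 / 94.70) = 18.4 × 0.2967 = 5.460 V.

V ≈ 5.46 V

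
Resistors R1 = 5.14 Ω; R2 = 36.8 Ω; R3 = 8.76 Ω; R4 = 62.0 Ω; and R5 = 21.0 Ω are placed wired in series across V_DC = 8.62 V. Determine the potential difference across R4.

ΣR = 5.14 + 36.8 + 8.76 + 62.0 + 21.0 = 133.7 Ω.
By the voltage-divider rule, V = 8.62 × 62.00/133.7 = 3.997 V.

V ≈ 4.00 V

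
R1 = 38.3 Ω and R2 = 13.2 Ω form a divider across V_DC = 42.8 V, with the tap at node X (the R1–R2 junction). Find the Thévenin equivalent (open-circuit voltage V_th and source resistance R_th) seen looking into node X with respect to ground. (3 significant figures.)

With X open, the divider is unloaded: V_th = 42.8 × 13.2/51.50 = 10.97 V.
Looking into X with the source shorted: R_th = R1·R2/(R1+R2) = 38.30 × 13.2/51.50 = 9.817 Ω.

V_th ≈ 11.0 V, R_th ≈ 9.82 Ω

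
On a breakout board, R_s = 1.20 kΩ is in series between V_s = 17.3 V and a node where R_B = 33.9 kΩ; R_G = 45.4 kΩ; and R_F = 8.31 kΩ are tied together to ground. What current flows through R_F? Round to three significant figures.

I ≈ 1.73 mA

Equivalent of the parallel group: R_p = 5.819 kΩ.
V_A = 17.3 × 5.819/7.019 = 14.34 V.
Branch current I = V_A/R_F = 14.34/8.31 = 1.726 mA.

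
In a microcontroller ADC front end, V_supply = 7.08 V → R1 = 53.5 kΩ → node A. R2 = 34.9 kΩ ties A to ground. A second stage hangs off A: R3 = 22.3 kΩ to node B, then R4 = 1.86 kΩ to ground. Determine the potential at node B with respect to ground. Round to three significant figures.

Looking into the second stage from A: R3 + R4 = 24.16 kΩ appears in parallel with R2.
R2 ‖ (R3+R4) = 14.28 kΩ.
V_A = 7.08 × 14.28/(53.5 + 14.28) = 1.491 V.
Stage 2 is unloaded, so V_B = V_A · R4/(R3+R4) = 1.491 × 1.86/24.16 = 0.1148 V.

V_B ≈ 0.115 V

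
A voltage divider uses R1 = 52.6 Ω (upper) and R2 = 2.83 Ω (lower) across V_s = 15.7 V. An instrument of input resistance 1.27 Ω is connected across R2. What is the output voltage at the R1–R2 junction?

R2 ‖ R_L = (2.83 × 1.27)/(2.83 + 1.27) = 0.8766 Ω.
Voltage divider with the loaded lower leg: V_out = 15.7 × 0.8766/(52.6 + 0.8766) = 15.7 × 0.01639 = 0.2574 V.
(Unloaded it would be 0.802 V; the load pulls it down.)

V_out ≈ 0.257 V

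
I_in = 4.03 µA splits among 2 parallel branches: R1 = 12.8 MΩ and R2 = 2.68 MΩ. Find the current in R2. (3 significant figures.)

I ≈ 3.33 µA

For two parallel branches, I_k = I_in · (other R)/(sum of R).
I(R2) = 4.03 × 12.8/(12.8 + 2.68) = 4.03 × 0.8269 = 3.332 µA.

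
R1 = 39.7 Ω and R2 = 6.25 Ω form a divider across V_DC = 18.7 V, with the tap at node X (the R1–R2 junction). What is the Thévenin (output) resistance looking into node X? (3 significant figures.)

Zeroing V_DC shorts the top of R1 to ground, so R_th = R1 ‖ R2 = 5.400 Ω.

R_th ≈ 5.40 Ω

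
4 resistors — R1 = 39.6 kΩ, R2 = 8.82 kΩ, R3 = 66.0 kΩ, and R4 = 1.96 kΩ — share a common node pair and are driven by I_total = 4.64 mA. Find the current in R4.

Total conductance ΣG = 1/39.6 + 1/8.82 + 1/66.0 + 1/1.96 = 0.6640 (units of 1/kΩ).
By the current-divider rule, I = I_total · G_k/ΣG = 4.64 × 0.7684 = 3.565 mA.

I ≈ 3.57 mA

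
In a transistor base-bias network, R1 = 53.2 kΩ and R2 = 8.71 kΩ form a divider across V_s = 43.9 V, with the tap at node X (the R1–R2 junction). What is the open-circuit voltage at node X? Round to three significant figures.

V_th ≈ 6.18 V

Open-circuit (no load on X): V_th = V_s · R2/(R1 + R2) = 43.9 × 8.71/(53.20 + 8.71) = 6.176 V.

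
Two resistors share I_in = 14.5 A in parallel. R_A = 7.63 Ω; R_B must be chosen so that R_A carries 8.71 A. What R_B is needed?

Two-branch current divider: I_A = I_in · R_B/(R_A + R_B).
With f = 0.6007, R_B = R_A · f/(1−f) = 7.63 × 1.504 = 11.48 Ω.

R_B ≈ 11.5 Ω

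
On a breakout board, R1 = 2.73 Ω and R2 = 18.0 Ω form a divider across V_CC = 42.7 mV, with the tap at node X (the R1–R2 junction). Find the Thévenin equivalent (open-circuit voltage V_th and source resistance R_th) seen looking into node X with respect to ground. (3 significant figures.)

V_th ≈ 37.1 mV, R_th ≈ 2.37 Ω

Open-circuit (no load on X): V_th = V_CC · R2/(R1 + R2) = 42.7 × 18.0/(2.730 + 18.0) = 37.08 mV.
With V_CC suppressed (replaced by a short), R_th = R1 ‖ R2 = (2.730 × 18.0)/(2.730 + 18.0) = 2.370 Ω.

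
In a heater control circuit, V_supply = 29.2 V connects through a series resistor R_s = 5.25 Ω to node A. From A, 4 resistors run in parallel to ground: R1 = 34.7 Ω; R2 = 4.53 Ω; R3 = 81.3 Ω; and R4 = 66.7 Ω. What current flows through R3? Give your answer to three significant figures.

Equivalent of the parallel group: R_p = 3.612 Ω.
V_A = 29.2 × 3.612/8.862 = 11.90 V.
I(R3) = V_A / R3 = 11.90/81.3 = 0.1464 A.

I ≈ 0.146 A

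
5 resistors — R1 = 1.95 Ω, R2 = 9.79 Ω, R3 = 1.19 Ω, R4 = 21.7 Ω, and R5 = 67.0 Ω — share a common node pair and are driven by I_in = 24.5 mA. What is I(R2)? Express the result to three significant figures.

Conductances: ΣG = 1/1.95 + 1/9.79 + 1/1.19 + 1/21.7 + 1/67.0 = 1.516 (1/Ω).
Current divider: I(R2) = I_in · G_k/ΣG = 24.5 × (0.1021/1.516) = 24.5 × 0.06736 = 1.650 mA.

I ≈ 1.65 mA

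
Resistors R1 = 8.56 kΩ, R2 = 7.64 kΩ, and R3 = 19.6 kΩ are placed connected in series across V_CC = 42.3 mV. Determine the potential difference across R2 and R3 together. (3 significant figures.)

V ≈ 32.2 mV

Total series resistance ΣR = 8.56 + 7.64 + 19.6 = 35.80 kΩ.
R_{R2..R3} = 7.64 + 19.6 = 27.24 kΩ.
By the voltage-divider rule, V = 42.3 × 27.24/35.80 = 32.19 mV.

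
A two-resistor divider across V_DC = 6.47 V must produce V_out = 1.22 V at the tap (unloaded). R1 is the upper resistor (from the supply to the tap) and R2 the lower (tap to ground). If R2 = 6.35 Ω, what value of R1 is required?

R1 ≈ 27.3 Ω

The divider ratio is R2/(R1+R2) = 1.22/6.47 = 0.1886.
So R1 = R2 · (V_DC/V_out − 1) = 6.35 × (6.47/1.22 − 1) = 6.35 × 4.303 = 27.33 Ω.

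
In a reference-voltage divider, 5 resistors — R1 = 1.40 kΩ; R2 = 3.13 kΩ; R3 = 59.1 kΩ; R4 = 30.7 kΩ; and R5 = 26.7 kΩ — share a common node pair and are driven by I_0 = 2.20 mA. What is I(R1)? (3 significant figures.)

ΣG = 1/1.40 + 1/3.13 + 1/59.1 + 1/30.7 + 1/26.7 = 1.121.
By the current-divider rule, I = I_0 · G_k/ΣG = 2.20 × 0.6373 = 1.402 mA.

I ≈ 1.40 mA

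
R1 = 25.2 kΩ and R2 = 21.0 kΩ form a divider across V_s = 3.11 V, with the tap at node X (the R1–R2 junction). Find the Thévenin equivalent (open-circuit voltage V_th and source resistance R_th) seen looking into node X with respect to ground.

Open-circuit (no load on X): V_th = V_s · R2/(R1 + R2) = 3.11 × 21.0/(25.20 + 21.0) = 1.414 V.
With V_s suppressed (replaced by a short), R_th = R1 ‖ R2 = (25.20 × 21.0)/(25.20 + 21.0) = 11.45 kΩ.

V_th ≈ 1.41 V, R_th ≈ 11.5 kΩ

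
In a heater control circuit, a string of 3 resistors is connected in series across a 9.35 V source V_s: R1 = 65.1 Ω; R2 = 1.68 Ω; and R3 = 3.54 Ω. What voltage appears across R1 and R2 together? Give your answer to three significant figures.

V ≈ 8.88 V

Series total: ΣR = 65.1 + 1.68 + 3.54 = 70.32 Ω.
R_{R1..R2} = 65.1 + 1.68 = 66.78 Ω.
V = V_s · R/ΣR = 9.35 × 0.9497 = 8.879 V.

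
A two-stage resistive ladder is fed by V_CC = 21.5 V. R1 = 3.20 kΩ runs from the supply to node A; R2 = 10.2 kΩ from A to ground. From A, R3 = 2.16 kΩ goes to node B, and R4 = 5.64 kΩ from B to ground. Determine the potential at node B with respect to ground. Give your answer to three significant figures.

Node A sees R2 in parallel with the series input of stage 2, R3 + R4 = 7.800 kΩ.
R2 ‖ (R3+R4) = 4.420 kΩ.
So V_A = 21.5 × 0.5801 = 12.47 V.
V_B = V_A × 0.7231 = 9.018 V.

V_B ≈ 9.02 V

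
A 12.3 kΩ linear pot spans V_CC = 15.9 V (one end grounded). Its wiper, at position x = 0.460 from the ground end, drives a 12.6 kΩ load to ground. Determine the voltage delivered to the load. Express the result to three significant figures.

V_out ≈ 5.89 V

Lower segment x·R_p = 5.658 kΩ; upper segment (1−x)·R_p = 6.642 kΩ.
(x·R_p) ‖ R_L = 3.905 kΩ.
Then V_out = V_CC · 3.905/(6.642 + 3.905) = 5.887 V.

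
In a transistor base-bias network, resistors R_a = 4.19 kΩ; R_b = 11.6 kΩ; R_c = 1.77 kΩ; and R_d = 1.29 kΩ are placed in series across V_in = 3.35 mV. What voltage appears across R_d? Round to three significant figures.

V ≈ 0.229 mV

Total series resistance ΣR = 4.19 + 11.6 + 1.77 + 1.29 = 18.85 kΩ.
By the voltage-divider rule, V = 3.35 × 1.290/18.85 = 0.2293 mV.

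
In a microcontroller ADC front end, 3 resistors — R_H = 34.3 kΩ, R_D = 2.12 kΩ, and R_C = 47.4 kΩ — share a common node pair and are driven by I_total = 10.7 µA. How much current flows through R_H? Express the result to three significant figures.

Conductances: ΣG = 1/34.3 + 1/2.12 + 1/47.4 = 0.5219 (1/kΩ).
By the current-divider rule, I = I_total · G_k/ΣG = 10.7 × 0.05586 = 0.5977 µA.

I ≈ 0.598 µA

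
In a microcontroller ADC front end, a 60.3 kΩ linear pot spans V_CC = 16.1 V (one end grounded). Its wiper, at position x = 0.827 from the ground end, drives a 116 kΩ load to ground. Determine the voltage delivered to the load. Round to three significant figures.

Lower segment x·R_p = 49.87 kΩ; upper segment (1−x)·R_p = 10.43 kΩ.
Lower segment in parallel with the load: 49.87 ‖ 116 = 34.88 kΩ.
Loaded-divider output: V_out = 16.1 × 0.7698 = 12.39 V.

V_out ≈ 12.4 V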